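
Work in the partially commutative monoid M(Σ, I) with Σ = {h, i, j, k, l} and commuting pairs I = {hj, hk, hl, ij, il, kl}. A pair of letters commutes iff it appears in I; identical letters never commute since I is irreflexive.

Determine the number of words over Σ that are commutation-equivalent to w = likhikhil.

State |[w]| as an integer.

144

drop 0:l onto floor
drop 1:i onto floor
drop 2:k onto {1:i}
drop 3:h onto {1:i}
drop 4:i onto {2:k, 3:h}
drop 5:k onto {4:i}
drop 6:h onto {4:i}
drop 7:i onto {5:k, 6:h}
drop 8:l onto {0:l}
ground layer = {0:l, 1:i}
drop-orders for the pieces not yet dropped (sum over which currently-grounded one goes next):
  1 to go: {7} 1  {8} 1
  2 to go: {0,8} 1  {5,7} 1  {6,7} 1  {7,8} 2
  3 to go: {0,7,8} 3  {5,6,7} 2  {5,7,8} 3  {6,7,8} 3
  4 to go: {0,5,7,8} 6  {0,6,7,8} 6  {4,5,6,7} 2  {5,6,7,8} 8
  5 to go: {0,5,6,7,8} 20  {2,4,5,6,7} 2  {3,4,5,6,7} 2  {4,5,6,7,8} 10
  6 to go: {0,4,5,6,7,8} 30  {2,3,4,5,6,7} 4  {2,4,5,6,7,8} 12  {3,4,5,6,7,8} 12
  7 to go: {0,2,4,5,6,7,8} 42  {0,3,4,5,6,7,8} 42  {1,2,3,4,5,6,7} 4  {2,3,4,5,6,7,8} 28
  if 0:l drops first: 32 orders
  if 1:i drops first: 112 orders
heap linearizations: 144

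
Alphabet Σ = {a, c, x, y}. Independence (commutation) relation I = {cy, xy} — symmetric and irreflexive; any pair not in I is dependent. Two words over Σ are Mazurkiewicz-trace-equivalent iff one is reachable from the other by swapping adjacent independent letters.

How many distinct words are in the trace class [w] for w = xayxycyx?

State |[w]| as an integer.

drop 0:x onto floor
drop 1:a onto {0:x}
drop 2:y onto {1:a}
drop 3:x onto {1:a}
drop 4:y onto {2:y}
drop 5:c onto {3:x}
drop 6:y onto {4:y}
drop 7:x onto {5:c}
ground layer = {0:x}
drop-orders for the pieces not yet dropped (sum over which currently-grounded one goes next):
  1 to go: {6} 1  {7} 1
  2 to go: {4,6} 1  {5,7} 1  {6,7} 2
  3 to go: {2,4,6} 1  {3,5,7} 1  {4,6,7} 3  {5,6,7} 3
  4 to go: {2,4,6,7} 4  {3,5,6,7} 4  {4,5,6,7} 6
  5 to go: {2,4,5,6,7} 10  {3,4,5,6,7} 10
  6 to go: {2,3,4,5,6,7} 20
  if 0:x drops first: 20 orders

20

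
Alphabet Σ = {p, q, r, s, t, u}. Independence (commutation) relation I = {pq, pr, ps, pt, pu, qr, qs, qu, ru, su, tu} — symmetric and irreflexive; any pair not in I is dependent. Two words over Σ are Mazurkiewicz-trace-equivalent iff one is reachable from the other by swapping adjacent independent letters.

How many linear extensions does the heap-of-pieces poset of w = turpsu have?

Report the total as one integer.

#0=t has no predecessor
#1=u has no predecessor
#2=r depends on [0:t]
#3=p has no predecessor
#4=s depends on [2:r]
#5=u depends on [1:u]
sources: [0:t, 1:u, 3:p]
N(rest) = Σ N(rest − s) over sources s of rest; N(one piece) = 1:
  size 1 → [3]=1  [4]=1  [5]=1
  size 2 → [1,5]=1  [2,4]=1  [3,4]=2  [3,5]=2  [4,5]=2
  size 3 → [0,2,4]=1  [1,3,5]=3  [1,4,5]=3  [2,3,4]=3  [2,4,5]=3  [3,4,5]=6
  size 4 → [0,2,3,4]=4  [0,2,4,5]=4  [1,2,4,5]=6  [1,3,4,5]=12  [2,3,4,5]=12
  first=0(t) contributes 30
  first=1(u) contributes 20
  first=3(p) contributes 10
|[w]| = 60

60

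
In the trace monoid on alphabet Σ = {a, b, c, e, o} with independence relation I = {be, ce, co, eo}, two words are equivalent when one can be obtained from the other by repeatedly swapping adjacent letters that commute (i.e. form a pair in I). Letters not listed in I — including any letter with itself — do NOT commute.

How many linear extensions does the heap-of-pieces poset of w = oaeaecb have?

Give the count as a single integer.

3

drop 0:o onto floor
drop 1:a onto {0:o}
drop 2:e onto {1:a}
drop 3:a onto {2:e}
drop 4:e onto {3:a}
drop 5:c onto {3:a}
drop 6:b onto {5:c}
ground layer = {0:o}
drop-orders for the pieces not yet dropped (sum over which currently-grounded one goes next):
  1 to go: {4} 1  {6} 1
  2 to go: {4,6} 2  {5,6} 1
  3 to go: {4,5,6} 3
  4 to go: {3,4,5,6} 3
  5 to go: {2,3,4,5,6} 3
  if 0:o drops first: 3 orders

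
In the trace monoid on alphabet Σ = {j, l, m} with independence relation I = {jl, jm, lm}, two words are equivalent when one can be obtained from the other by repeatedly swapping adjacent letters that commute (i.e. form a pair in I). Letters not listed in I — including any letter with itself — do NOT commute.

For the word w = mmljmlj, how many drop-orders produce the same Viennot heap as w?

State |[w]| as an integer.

#0=m has no predecessor
#1=m depends on [0:m]
#2=l has no predecessor
#3=j has no predecessor
#4=m depends on [1:m]
#5=l depends on [2:l]
#6=j depends on [3:j]
sources: [0:m, 2:l, 3:j]
N(rest) = Σ N(rest − s) over sources s of rest; N(one piece) = 1:
  size 1 → [4]=1  [5]=1  [6]=1
  size 2 → [1,4]=1  [2,5]=1  [3,6]=1  [4,5]=2  [4,6]=2  [5,6]=2
  size 3 → [0,1,4]=1  [1,4,5]=3  [1,4,6]=3  [2,4,5]=3  [2,5,6]=3  [3,4,6]=3  [3,5,6]=3  [4,5,6]=6
  size 4 → [0,1,4,5]=4  [0,1,4,6]=4  [1,2,4,5]=6  [1,3,4,6]=6  [1,4,5,6]=12  [2,3,5,6]=6  [2,4,5,6]=12  [3,4,5,6]=12
  size 5 → [0,1,2,4,5]=10  [0,1,3,4,6]=10  [0,1,4,5,6]=20  [1,2,4,5,6]=30  [1,3,4,5,6]=30  [2,3,4,5,6]=30
  first=0(m) contributes 90
  first=2(l) contributes 60
  first=3(j) contributes 60
|[w]| = 210

210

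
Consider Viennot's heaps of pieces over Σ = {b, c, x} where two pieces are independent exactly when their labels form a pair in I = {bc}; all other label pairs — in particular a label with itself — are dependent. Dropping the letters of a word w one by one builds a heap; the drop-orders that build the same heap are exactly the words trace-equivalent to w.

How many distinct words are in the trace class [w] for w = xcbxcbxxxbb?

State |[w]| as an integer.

piece 0:x — minimal
piece 1:c rests on {0:x}
piece 2:b rests on {0:x}
piece 3:x rests on {1:c, 2:b}
piece 4:c rests on {3:x}
piece 5:b rests on {3:x}
piece 6:x rests on {4:c, 5:b}
piece 7:x rests on {6:x}
piece 8:x rests on {7:x}
piece 9:b rests on {8:x}
piece 10:b rests on {9:b}
minimal pieces: {0:x}
ways to finish when only these pieces remain (= sum over removing one remaining piece with nothing left below it):
  1 left: {10}→1
  2 left: {9,10}→1
  3 left: {8,9,10}→1
  4 left: {7,8,9,10}→1
  5 left: {6,7,8,9,10}→1
  6 left: {4,6,7,8,9,10}→1  {5,6,7,8,9,10}→1
  7 left: {4,5,6,7,8,9,10}→2
  8 left: {3,4,5,6,7,8,9,10}→2
  9 left: {1,3,4,5,6,7,8,9,10}→2  {2,3,4,5,6,7,8,9,10}→2
  placing 0:x first → 4 extensions

4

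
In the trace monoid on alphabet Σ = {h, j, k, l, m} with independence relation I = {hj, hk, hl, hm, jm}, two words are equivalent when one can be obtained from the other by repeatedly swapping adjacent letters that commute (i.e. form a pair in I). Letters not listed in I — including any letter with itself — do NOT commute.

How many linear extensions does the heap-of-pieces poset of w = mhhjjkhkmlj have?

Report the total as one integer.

#0=m has no predecessor
#1=h has no predecessor
#2=h depends on [1:h]
#3=j has no predecessor
#4=j depends on [3:j]
#5=k depends on [0:m, 4:j]
#6=h depends on [2:h]
#7=k depends on [5:k]
#8=m depends on [7:k]
#9=l depends on [8:m]
#10=j depends on [9:l]
sources: [0:m, 1:h, 3:j]
N(rest) = Σ N(rest − s) over sources s of rest; N(one piece) = 1:
  size 1 → [6]=1  [10]=1
  size 2 → [2,6]=1  [6,10]=2  [9,10]=1
  size 3 → [1,2,6]=1  [2,6,10]=3  [6,9,10]=3  [8,9,10]=1
  size 4 → [1,2,6,10]=4  [2,6,9,10]=6  [6,8,9,10]=4  [7,8,9,10]=1
  size 5 → [1,2,6,9,10]=10  [2,6,8,9,10]=10  [5,7,8,9,10]=1  [6,7,8,9,10]=5
  size 6 → [0,5,7,8,9,10]=1  [1,2,6,8,9,10]=20  [2,6,7,8,9,10]=15  [4,5,7,8,9,10]=1  [5,6,7,8,9,10]=6
  size 7 → [0,4,5,7,8,9,10]=2  [0,5,6,7,8,9,10]=7  [1,2,6,7,8,9,10]=35  [2,5,6,7,8,9,10]=21  [3,4,5,7,8,9,10]=1  [4,5,6,7,8,9,10]=7
  size 8 → [0,2,5,6,7,8,9,10]=28  [0,3,4,5,7,8,9,10]=3  [0,4,5,6,7,8,9,10]=16  [1,2,5,6,7,8,9,10]=56  [2,4,5,6,7,8,9,10]=28  [3,4,5,6,7,8,9,10]=8
  size 9 → [0,1,2,5,6,7,8,9,10]=84  [0,2,4,5,6,7,8,9,10]=72  [0,3,4,5,6,7,8,9,10]=27  [1,2,4,5,6,7,8,9,10]=84  [2,3,4,5,6,7,8,9,10]=36
  first=0(m) contributes 120
  first=1(h) contributes 135
  first=3(j) contributes 240
|[w]| = 495

495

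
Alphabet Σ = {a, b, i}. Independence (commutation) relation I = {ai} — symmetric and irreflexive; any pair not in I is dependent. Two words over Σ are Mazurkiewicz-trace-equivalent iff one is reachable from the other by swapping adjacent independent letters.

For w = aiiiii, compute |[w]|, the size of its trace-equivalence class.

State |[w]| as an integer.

6

piece 0:a — minimal
piece 1:i — minimal
piece 2:i rests on {1:i}
piece 3:i rests on {2:i}
piece 4:i rests on {3:i}
piece 5:i rests on {4:i}
minimal pieces: {0:a, 1:i}
ways to finish when only these pieces remain (= sum over removing one remaining piece with nothing left below it):
  1 left: {0}→1  {5}→1
  2 left: {0,5}→2  {4,5}→1
  3 left: {0,4,5}→3  {3,4,5}→1
  4 left: {0,3,4,5}→4  {2,3,4,5}→1
  placing 0:a first → 1 extensions
  placing 1:i first → 5 extensions
total linear extensions = 6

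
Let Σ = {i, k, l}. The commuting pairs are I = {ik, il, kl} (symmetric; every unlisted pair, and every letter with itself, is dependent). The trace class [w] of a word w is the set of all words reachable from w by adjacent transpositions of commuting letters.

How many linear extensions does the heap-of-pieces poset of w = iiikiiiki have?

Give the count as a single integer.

36

drop 0:i onto floor
drop 1:i onto {0:i}
drop 2:i onto {1:i}
drop 3:k onto floor
drop 4:i onto {2:i}
drop 5:i onto {4:i}
drop 6:i onto {5:i}
drop 7:k onto {3:k}
drop 8:i onto {6:i}
ground layer = {0:i, 3:k}
drop-orders for the pieces not yet dropped (sum over which currently-grounded one goes next):
  1 to go: {7} 1  {8} 1
  2 to go: {3,7} 1  {6,8} 1  {7,8} 2
  3 to go: {3,7,8} 3  {5,6,8} 1  {6,7,8} 3
  4 to go: {3,6,7,8} 6  {4,5,6,8} 1  {5,6,7,8} 4
  5 to go: {2,4,5,6,8} 1  {3,5,6,7,8} 10  {4,5,6,7,8} 5
  6 to go: {1,2,4,5,6,8} 1  {2,4,5,6,7,8} 6  {3,4,5,6,7,8} 15
  7 to go: {0,1,2,4,5,6,8} 1  {1,2,4,5,6,7,8} 7  {2,3,4,5,6,7,8} 21
  if 0:i drops first: 28 orders
  if 3:k drops first: 8 orders
heap linearizations: 36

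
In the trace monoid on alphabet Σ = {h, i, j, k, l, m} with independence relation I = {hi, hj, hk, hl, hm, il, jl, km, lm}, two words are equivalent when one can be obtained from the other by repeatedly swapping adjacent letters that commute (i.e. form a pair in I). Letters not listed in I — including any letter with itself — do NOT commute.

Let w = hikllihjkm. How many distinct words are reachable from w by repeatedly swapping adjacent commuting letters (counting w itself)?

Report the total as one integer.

#0=h has no predecessor
#1=i has no predecessor
#2=k depends on [1:i]
#3=l depends on [2:k]
#4=l depends on [3:l]
#5=i depends on [2:k]
#6=h depends on [0:h]
#7=j depends on [5:i]
#8=k depends on [4:l, 7:j]
#9=m depends on [7:j]
sources: [0:h, 1:i]
N(rest) = Σ N(rest − s) over sources s of rest; N(one piece) = 1:
  size 1 → [6]=1  [8]=1  [9]=1
  size 2 → [0,6]=1  [4,8]=1  [6,8]=2  [6,9]=2  [8,9]=2
  size 3 → [0,6,8]=3  [0,6,9]=3  [3,4,8]=1  [4,6,8]=3  [4,8,9]=3  [6,8,9]=6  [7,8,9]=2
  size 4 → [0,4,6,8]=6  [0,6,8,9]=12  [3,4,6,8]=4  [3,4,8,9]=4  [4,6,8,9]=12  [4,7,8,9]=5  [5,7,8,9]=2  [6,7,8,9]=8
  size 5 → [0,3,4,6,8]=10  [0,4,6,8,9]=30  [0,6,7,8,9]=20  [3,4,6,8,9]=20  [3,4,7,8,9]=9  [4,5,7,8,9]=7  [4,6,7,8,9]=25  [5,6,7,8,9]=10
  size 6 → [0,3,4,6,8,9]=60  [0,4,6,7,8,9]=75  [0,5,6,7,8,9]=30  [3,4,5,7,8,9]=16  [3,4,6,7,8,9]=54  [4,5,6,7,8,9]=42
  size 7 → [0,3,4,6,7,8,9]=189  [0,4,5,6,7,8,9]=147  [2,3,4,5,7,8,9]=16  [3,4,5,6,7,8,9]=112
  size 8 → [0,3,4,5,6,7,8,9]=448  [1,2,3,4,5,7,8,9]=16  [2,3,4,5,6,7,8,9]=128
  first=0(h) contributes 144
  first=1(i) contributes 576
|[w]| = 720

720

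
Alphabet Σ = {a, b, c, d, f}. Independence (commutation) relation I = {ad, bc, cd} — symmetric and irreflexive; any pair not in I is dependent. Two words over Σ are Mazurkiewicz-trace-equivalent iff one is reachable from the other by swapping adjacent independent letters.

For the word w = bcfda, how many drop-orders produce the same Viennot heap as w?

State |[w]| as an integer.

4

drop 0:b onto floor
drop 1:c onto floor
drop 2:f onto {0:b, 1:c}
drop 3:d onto {2:f}
drop 4:a onto {2:f}
ground layer = {0:b, 1:c}
drop-orders for the pieces not yet dropped (sum over which currently-grounded one goes next):
  1 to go: {3} 1  {4} 1
  2 to go: {3,4} 2
  3 to go: {2,3,4} 2
  if 0:b drops first: 2 orders
  if 1:c drops first: 2 orders
heap linearizations: 4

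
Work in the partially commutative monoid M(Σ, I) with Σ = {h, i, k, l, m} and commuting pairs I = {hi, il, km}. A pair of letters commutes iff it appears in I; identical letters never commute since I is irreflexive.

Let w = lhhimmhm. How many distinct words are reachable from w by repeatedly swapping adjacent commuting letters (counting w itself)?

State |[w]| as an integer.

piece 0:l — minimal
piece 1:h rests on {0:l}
piece 2:h rests on {1:h}
piece 3:i — minimal
piece 4:m rests on {2:h, 3:i}
piece 5:m rests on {4:m}
piece 6:h rests on {5:m}
piece 7:m rests on {6:h}
minimal pieces: {0:l, 3:i}
ways to finish when only these pieces remain (= sum over removing one remaining piece with nothing left below it):
  1 left: {7}→1
  2 left: {6,7}→1
  3 left: {5,6,7}→1
  4 left: {4,5,6,7}→1
  5 left: {2,4,5,6,7}→1  {3,4,5,6,7}→1
  6 left: {1,2,4,5,6,7}→1  {2,3,4,5,6,7}→2
  placing 0:l first → 3 extensions
  placing 3:i first → 1 extensions
total linear extensions = 4

4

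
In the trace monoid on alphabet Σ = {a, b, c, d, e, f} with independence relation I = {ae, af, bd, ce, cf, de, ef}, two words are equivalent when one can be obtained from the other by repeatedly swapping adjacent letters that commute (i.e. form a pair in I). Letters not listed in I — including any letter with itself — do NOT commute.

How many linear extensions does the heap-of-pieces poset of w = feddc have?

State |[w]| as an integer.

5

piece 0:f — minimal
piece 1:e — minimal
piece 2:d rests on {0:f}
piece 3:d rests on {2:d}
piece 4:c rests on {3:d}
minimal pieces: {0:f, 1:e}
ways to finish when only these pieces remain (= sum over removing one remaining piece with nothing left below it):
  1 left: {1}→1  {4}→1
  2 left: {1,4}→2  {3,4}→1
  3 left: {1,3,4}→3  {2,3,4}→1
  placing 0:f first → 4 extensions
  placing 1:e first → 1 extensions
total linear extensions = 5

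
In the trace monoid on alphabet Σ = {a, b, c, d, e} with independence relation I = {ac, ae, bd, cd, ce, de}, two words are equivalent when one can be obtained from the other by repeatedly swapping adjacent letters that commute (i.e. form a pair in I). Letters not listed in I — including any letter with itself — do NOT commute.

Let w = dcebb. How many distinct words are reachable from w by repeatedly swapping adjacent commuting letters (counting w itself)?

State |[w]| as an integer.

10

piece 0:d — minimal
piece 1:c — minimal
piece 2:e — minimal
piece 3:b rests on {1:c, 2:e}
piece 4:b rests on {3:b}
minimal pieces: {0:d, 1:c, 2:e}
ways to finish when only these pieces remain (= sum over removing one remaining piece with nothing left below it):
  1 left: {0}→1  {4}→1
  2 left: {0,4}→2  {3,4}→1
  3 left: {0,3,4}→3  {1,3,4}→1  {2,3,4}→1
  placing 0:d first → 2 extensions
  placing 1:c first → 4 extensions
  placing 2:e first → 4 extensions
total linear extensions = 10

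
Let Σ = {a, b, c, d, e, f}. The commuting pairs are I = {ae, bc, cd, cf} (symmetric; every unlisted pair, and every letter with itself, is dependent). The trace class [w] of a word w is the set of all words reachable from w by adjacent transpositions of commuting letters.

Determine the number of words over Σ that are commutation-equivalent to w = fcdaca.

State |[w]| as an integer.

#0=f has no predecessor
#1=c has no predecessor
#2=d depends on [0:f]
#3=a depends on [1:c, 2:d]
#4=c depends on [3:a]
#5=a depends on [4:c]
sources: [0:f, 1:c]
N(rest) = Σ N(rest − s) over sources s of rest; N(one piece) = 1:
  size 1 → [5]=1
  size 2 → [4,5]=1
  size 3 → [3,4,5]=1
  size 4 → [1,3,4,5]=1  [2,3,4,5]=1
  first=0(f) contributes 2
  first=1(c) contributes 1
|[w]| = 3

3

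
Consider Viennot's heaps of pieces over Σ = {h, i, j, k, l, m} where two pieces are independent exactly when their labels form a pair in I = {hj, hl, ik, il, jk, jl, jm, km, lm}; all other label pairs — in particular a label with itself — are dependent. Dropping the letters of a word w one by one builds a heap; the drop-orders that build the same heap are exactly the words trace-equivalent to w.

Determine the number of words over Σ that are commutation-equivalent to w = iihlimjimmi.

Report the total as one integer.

22

0(i) covers ∅
1(i) covers 0:i
2(h) covers 1:i
3(l) covers ∅
4(i) covers 2:h
5(m) covers 4:i
6(j) covers 4:i
7(i) covers 5:m, 6:j
8(m) covers 7:i
9(m) covers 8:m
10(i) covers 9:m
floor of heap: 0:i, 3:l
completions by unplaced set U, small U first (add the entries for U minus each lowest piece of U):
  |U|=1: {3}:1  {10}:1
  |U|=2: {3,10}:2  {9,10}:1
  |U|=3: {3,9,10}:3  {8,9,10}:1
  |U|=4: {3,8,9,10}:4  {7,8,9,10}:1
  |U|=5: {3,7,8,9,10}:5  {5,7,8,9,10}:1  {6,7,8,9,10}:1
  |U|=6: {3,5,7,8,9,10}:6  {3,6,7,8,9,10}:6  {5,6,7,8,9,10}:2
  |U|=7: {3,5,6,7,8,9,10}:14  {4,5,6,7,8,9,10}:2
  |U|=8: {2,4,5,6,7,8,9,10}:2  {3,4,5,6,7,8,9,10}:16
  |U|=9: {1,2,4,5,6,7,8,9,10}:2  {2,3,4,5,6,7,8,9,10}:18
  start at 0(i): 20
  start at 3(l): 2
sum over floor = 22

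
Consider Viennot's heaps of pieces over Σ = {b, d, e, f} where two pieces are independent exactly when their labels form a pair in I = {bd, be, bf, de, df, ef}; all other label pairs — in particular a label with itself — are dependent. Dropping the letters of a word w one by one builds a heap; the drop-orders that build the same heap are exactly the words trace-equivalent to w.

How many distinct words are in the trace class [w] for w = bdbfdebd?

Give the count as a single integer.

#0=b has no predecessor
#1=d has no predecessor
#2=b depends on [0:b]
#3=f has no predecessor
#4=d depends on [1:d]
#5=e has no predecessor
#6=b depends on [2:b]
#7=d depends on [4:d]
sources: [0:b, 1:d, 3:f, 5:e]
N(rest) = Σ N(rest − s) over sources s of rest; N(one piece) = 1:
  size 1 → [3]=1  [5]=1  [6]=1  [7]=1
  size 2 → [2,6]=1  [3,5]=2  [3,6]=2  [3,7]=2  [4,7]=1  [5,6]=2  [5,7]=2  [6,7]=2
  size 3 → [0,2,6]=1  [1,4,7]=1  [2,3,6]=3  [2,5,6]=3  [2,6,7]=3  [3,4,7]=3  [3,5,6]=6  [3,5,7]=6  [3,6,7]=6  [4,5,7]=3  [4,6,7]=3  [5,6,7]=6
  size 4 → [0,2,3,6]=4  [0,2,5,6]=4  [0,2,6,7]=4  [1,3,4,7]=4  [1,4,5,7]=4  [1,4,6,7]=4  [2,3,5,6]=12  [2,3,6,7]=12  [2,4,6,7]=6  [2,5,6,7]=12  [3,4,5,7]=12  [3,4,6,7]=12  [3,5,6,7]=24  [4,5,6,7]=12
  size 5 → [0,2,3,5,6]=20  [0,2,3,6,7]=20  [0,2,4,6,7]=10  [0,2,5,6,7]=20  [1,2,4,6,7]=10  [1,3,4,5,7]=20  [1,3,4,6,7]=20  [1,4,5,6,7]=20  [2,3,4,6,7]=30  [2,3,5,6,7]=60  [2,4,5,6,7]=30  [3,4,5,6,7]=60
  size 6 → [0,1,2,4,6,7]=20  [0,2,3,4,6,7]=60  [0,2,3,5,6,7]=120  [0,2,4,5,6,7]=60  [1,2,3,4,6,7]=60  [1,2,4,5,6,7]=60  [1,3,4,5,6,7]=120  [2,3,4,5,6,7]=180
  first=0(b) contributes 420
  first=1(d) contributes 420
  first=3(f) contributes 140
  first=5(e) contributes 140
|[w]| = 1120

1120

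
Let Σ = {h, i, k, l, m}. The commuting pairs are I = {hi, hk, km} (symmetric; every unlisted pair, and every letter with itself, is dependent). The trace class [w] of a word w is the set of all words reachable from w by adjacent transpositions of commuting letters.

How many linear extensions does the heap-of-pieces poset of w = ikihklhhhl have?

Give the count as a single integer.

drop 0:i onto floor
drop 1:k onto {0:i}
drop 2:i onto {1:k}
drop 3:h onto floor
drop 4:k onto {2:i}
drop 5:l onto {3:h, 4:k}
drop 6:h onto {5:l}
drop 7:h onto {6:h}
drop 8:h onto {7:h}
drop 9:l onto {8:h}
ground layer = {0:i, 3:h}
drop-orders for the pieces not yet dropped (sum over which currently-grounded one goes next):
  1 to go: {9} 1
  2 to go: {8,9} 1
  3 to go: {7,8,9} 1
  4 to go: {6,7,8,9} 1
  5 to go: {5,6,7,8,9} 1
  6 to go: {3,5,6,7,8,9} 1  {4,5,6,7,8,9} 1
  7 to go: {2,4,5,6,7,8,9} 1  {3,4,5,6,7,8,9} 2
  8 to go: {1,2,4,5,6,7,8,9} 1  {2,3,4,5,6,7,8,9} 3
  if 0:i drops first: 4 orders
  if 3:h drops first: 1 orders
heap linearizations: 5

5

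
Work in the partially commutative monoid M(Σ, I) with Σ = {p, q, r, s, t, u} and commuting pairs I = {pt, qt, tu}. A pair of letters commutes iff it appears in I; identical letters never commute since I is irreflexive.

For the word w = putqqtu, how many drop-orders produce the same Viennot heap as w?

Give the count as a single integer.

21

drop 0:p onto floor
drop 1:u onto {0:p}
drop 2:t onto floor
drop 3:q onto {1:u}
drop 4:q onto {3:q}
drop 5:t onto {2:t}
drop 6:u onto {4:q}
ground layer = {0:p, 2:t}
drop-orders for the pieces not yet dropped (sum over which currently-grounded one goes next):
  1 to go: {5} 1  {6} 1
  2 to go: {2,5} 1  {4,6} 1  {5,6} 2
  3 to go: {2,5,6} 3  {3,4,6} 1  {4,5,6} 3
  4 to go: {1,3,4,6} 1  {2,4,5,6} 6  {3,4,5,6} 4
  5 to go: {0,1,3,4,6} 1  {1,3,4,5,6} 5  {2,3,4,5,6} 10
  if 0:p drops first: 15 orders
  if 2:t drops first: 6 orders
heap linearizations: 21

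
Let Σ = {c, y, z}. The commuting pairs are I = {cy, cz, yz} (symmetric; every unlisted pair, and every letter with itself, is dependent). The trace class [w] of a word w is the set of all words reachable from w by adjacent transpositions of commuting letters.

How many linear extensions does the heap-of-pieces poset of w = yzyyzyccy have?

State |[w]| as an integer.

756

piece 0:y — minimal
piece 1:z — minimal
piece 2:y rests on {0:y}
piece 3:y rests on {2:y}
piece 4:z rests on {1:z}
piece 5:y rests on {3:y}
piece 6:c — minimal
piece 7:c rests on {6:c}
piece 8:y rests on {5:y}
minimal pieces: {0:y, 1:z, 6:c}
ways to finish when only these pieces remain (= sum over removing one remaining piece with nothing left below it):
  1 left: {4}→1  {7}→1  {8}→1
  2 left: {1,4}→1  {4,7}→2  {4,8}→2  {5,8}→1  {6,7}→1  {7,8}→2
  3 left: {1,4,7}→3  {1,4,8}→3  {3,5,8}→1  {4,5,8}→3  {4,6,7}→3  {4,7,8}→6  {5,7,8}→3  {6,7,8}→3
  4 left: {1,4,5,8}→6  {1,4,6,7}→6  {1,4,7,8}→12  {2,3,5,8}→1  {3,4,5,8}→4  {3,5,7,8}→4  {4,5,7,8}→12  {4,6,7,8}→12  {5,6,7,8}→6
  5 left: {0,2,3,5,8}→1  {1,3,4,5,8}→10  {1,4,5,7,8}→30  {1,4,6,7,8}→30  {2,3,4,5,8}→5  {2,3,5,7,8}→5  {3,4,5,7,8}→20  {3,5,6,7,8}→10  {4,5,6,7,8}→30
  6 left: {0,2,3,4,5,8}→6  {0,2,3,5,7,8}→6  {1,2,3,4,5,8}→15  {1,3,4,5,7,8}→60  {1,4,5,6,7,8}→90  {2,3,4,5,7,8}→30  {2,3,5,6,7,8}→15  {3,4,5,6,7,8}→60
  7 left: {0,1,2,3,4,5,8}→21  {0,2,3,4,5,7,8}→42  {0,2,3,5,6,7,8}→21  {1,2,3,4,5,7,8}→105  {1,3,4,5,6,7,8}→210  {2,3,4,5,6,7,8}→105
  placing 0:y first → 420 extensions
  placing 1:z first → 168 extensions
  placing 6:c first → 168 extensions
total linear extensions = 756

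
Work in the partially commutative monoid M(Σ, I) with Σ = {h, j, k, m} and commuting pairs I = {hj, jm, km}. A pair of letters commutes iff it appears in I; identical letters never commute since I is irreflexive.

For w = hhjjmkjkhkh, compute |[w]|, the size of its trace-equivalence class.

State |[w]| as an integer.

0(h) covers ∅
1(h) covers 0:h
2(j) covers ∅
3(j) covers 2:j
4(m) covers 1:h
5(k) covers 1:h, 3:j
6(j) covers 5:k
7(k) covers 6:j
8(h) covers 4:m, 7:k
9(k) covers 8:h
10(h) covers 9:k
floor of heap: 0:h, 2:j
completions by unplaced set U, small U first (add the entries for U minus each lowest piece of U):
  |U|=1: {10}:1
  |U|=2: {9,10}:1
  |U|=3: {8,9,10}:1
  |U|=4: {4,8,9,10}:1  {7,8,9,10}:1
  |U|=5: {4,7,8,9,10}:2  {6,7,8,9,10}:1
  |U|=6: {4,6,7,8,9,10}:3  {5,6,7,8,9,10}:1
  |U|=7: {3,5,6,7,8,9,10}:1  {4,5,6,7,8,9,10}:4
  |U|=8: {1,4,5,6,7,8,9,10}:4  {2,3,5,6,7,8,9,10}:1  {3,4,5,6,7,8,9,10}:5
  |U|=9: {0,1,4,5,6,7,8,9,10}:4  {1,3,4,5,6,7,8,9,10}:9  {2,3,4,5,6,7,8,9,10}:6
  start at 0(h): 15
  start at 2(j): 13
sum over floor = 28

28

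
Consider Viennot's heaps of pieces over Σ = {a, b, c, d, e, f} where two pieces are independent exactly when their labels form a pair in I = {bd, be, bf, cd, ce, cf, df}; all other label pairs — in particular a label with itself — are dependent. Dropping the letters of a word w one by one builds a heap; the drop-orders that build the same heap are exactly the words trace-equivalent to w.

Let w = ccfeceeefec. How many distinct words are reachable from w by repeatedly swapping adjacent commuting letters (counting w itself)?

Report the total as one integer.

330

0(c) covers ∅
1(c) covers 0:c
2(f) covers ∅
3(e) covers 2:f
4(c) covers 1:c
5(e) covers 3:e
6(e) covers 5:e
7(e) covers 6:e
8(f) covers 7:e
9(e) covers 8:f
10(c) covers 4:c
floor of heap: 0:c, 2:f
completions by unplaced set U, small U first (add the entries for U minus each lowest piece of U):
  |U|=1: {9}:1  {10}:1
  |U|=2: {4,10}:1  {8,9}:1  {9,10}:2
  |U|=3: {1,4,10}:1  {4,9,10}:3  {7,8,9}:1  {8,9,10}:3
  |U|=4: {0,1,4,10}:1  {1,4,9,10}:4  {4,8,9,10}:6  {6,7,8,9}:1  {7,8,9,10}:4
  |U|=5: {0,1,4,9,10}:5  {1,4,8,9,10}:10  {4,7,8,9,10}:10  {5,6,7,8,9}:1  {6,7,8,9,10}:5
  |U|=6: {0,1,4,8,9,10}:15  {1,4,7,8,9,10}:20  {3,5,6,7,8,9}:1  {4,6,7,8,9,10}:15  {5,6,7,8,9,10}:6
  |U|=7: {0,1,4,7,8,9,10}:35  {1,4,6,7,8,9,10}:35  {2,3,5,6,7,8,9}:1  {3,5,6,7,8,9,10}:7  {4,5,6,7,8,9,10}:21
  |U|=8: {0,1,4,6,7,8,9,10}:70  {1,4,5,6,7,8,9,10}:56  {2,3,5,6,7,8,9,10}:8  {3,4,5,6,7,8,9,10}:28
  |U|=9: {0,1,4,5,6,7,8,9,10}:126  {1,3,4,5,6,7,8,9,10}:84  {2,3,4,5,6,7,8,9,10}:36
  start at 0(c): 120
  start at 2(f): 210
sum over floor = 330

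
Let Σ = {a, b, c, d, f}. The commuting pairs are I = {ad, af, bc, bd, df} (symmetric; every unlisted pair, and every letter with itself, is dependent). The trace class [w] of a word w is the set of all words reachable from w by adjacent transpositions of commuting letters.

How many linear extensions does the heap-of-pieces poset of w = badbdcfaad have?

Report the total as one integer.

#0=b has no predecessor
#1=a depends on [0:b]
#2=d has no predecessor
#3=b depends on [1:a]
#4=d depends on [2:d]
#5=c depends on [1:a, 4:d]
#6=f depends on [3:b, 5:c]
#7=a depends on [3:b, 5:c]
#8=a depends on [7:a]
#9=d depends on [5:c]
sources: [0:b, 2:d]
N(rest) = Σ N(rest − s) over sources s of rest; N(one piece) = 1:
  size 1 → [6]=1  [8]=1  [9]=1
  size 2 → [6,8]=2  [6,9]=2  [7,8]=1  [8,9]=2
  size 3 → [6,7,8]=3  [6,8,9]=6  [7,8,9]=3
  size 4 → [3,6,7,8]=3  [6,7,8,9]=12
  size 5 → [3,6,7,8,9]=15  [5,6,7,8,9]=12
  size 6 → [3,5,6,7,8,9]=27  [4,5,6,7,8,9]=12
  size 7 → [1,3,5,6,7,8,9]=27  [2,4,5,6,7,8,9]=12  [3,4,5,6,7,8,9]=39
  size 8 → [0,1,3,5,6,7,8,9]=27  [1,3,4,5,6,7,8,9]=66  [2,3,4,5,6,7,8,9]=51
  first=0(b) contributes 117
  first=2(d) contributes 93
|[w]| = 210

210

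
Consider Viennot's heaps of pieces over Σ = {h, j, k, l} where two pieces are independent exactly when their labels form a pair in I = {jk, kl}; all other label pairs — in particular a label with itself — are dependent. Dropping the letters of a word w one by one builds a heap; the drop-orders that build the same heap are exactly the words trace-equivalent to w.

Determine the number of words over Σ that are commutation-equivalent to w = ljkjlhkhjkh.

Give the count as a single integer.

10

piece 0:l — minimal
piece 1:j rests on {0:l}
piece 2:k — minimal
piece 3:j rests on {1:j}
piece 4:l rests on {3:j}
piece 5:h rests on {2:k, 4:l}
piece 6:k rests on {5:h}
piece 7:h rests on {6:k}
piece 8:j rests on {7:h}
piece 9:k rests on {7:h}
piece 10:h rests on {8:j, 9:k}
minimal pieces: {0:l, 2:k}
ways to finish when only these pieces remain (= sum over removing one remaining piece with nothing left below it):
  1 left: {10}→1
  2 left: {8,10}→1  {9,10}→1
  3 left: {8,9,10}→2
  4 left: {7,8,9,10}→2
  5 left: {6,7,8,9,10}→2
  6 left: {5,6,7,8,9,10}→2
  7 left: {2,5,6,7,8,9,10}→2  {4,5,6,7,8,9,10}→2
  8 left: {2,4,5,6,7,8,9,10}→4  {3,4,5,6,7,8,9,10}→2
  9 left: {1,3,4,5,6,7,8,9,10}→2  {2,3,4,5,6,7,8,9,10}→6
  placing 0:l first → 8 extensions
  placing 2:k first → 2 extensions
total linear extensions = 10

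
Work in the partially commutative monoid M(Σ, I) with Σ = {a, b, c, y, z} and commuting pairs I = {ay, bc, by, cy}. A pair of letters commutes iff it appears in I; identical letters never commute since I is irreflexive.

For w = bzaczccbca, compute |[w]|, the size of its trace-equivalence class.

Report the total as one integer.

drop 0:b onto floor
drop 1:z onto {0:b}
drop 2:a onto {1:z}
drop 3:c onto {2:a}
drop 4:z onto {3:c}
drop 5:c onto {4:z}
drop 6:c onto {5:c}
drop 7:b onto {4:z}
drop 8:c onto {6:c}
drop 9:a onto {7:b, 8:c}
ground layer = {0:b}
drop-orders for the pieces not yet dropped (sum over which currently-grounded one goes next):
  1 to go: {9} 1
  2 to go: {7,9} 1  {8,9} 1
  3 to go: {6,8,9} 1  {7,8,9} 2
  4 to go: {5,6,8,9} 1  {6,7,8,9} 3
  5 to go: {5,6,7,8,9} 4
  6 to go: {4,5,6,7,8,9} 4
  7 to go: {3,4,5,6,7,8,9} 4
  8 to go: {2,3,4,5,6,7,8,9} 4
  if 0:b drops first: 4 orders

4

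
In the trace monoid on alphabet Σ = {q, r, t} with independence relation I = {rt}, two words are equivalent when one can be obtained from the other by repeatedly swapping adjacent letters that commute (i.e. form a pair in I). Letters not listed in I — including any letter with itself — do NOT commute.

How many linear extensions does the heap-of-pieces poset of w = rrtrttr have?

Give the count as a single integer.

drop 0:r onto floor
drop 1:r onto {0:r}
drop 2:t onto floor
drop 3:r onto {1:r}
drop 4:t onto {2:t}
drop 5:t onto {4:t}
drop 6:r onto {3:r}
ground layer = {0:r, 2:t}
drop-orders for the pieces not yet dropped (sum over which currently-grounded one goes next):
  1 to go: {5} 1  {6} 1
  2 to go: {3,6} 1  {4,5} 1  {5,6} 2
  3 to go: {1,3,6} 1  {2,4,5} 1  {3,5,6} 3  {4,5,6} 3
  4 to go: {0,1,3,6} 1  {1,3,5,6} 4  {2,4,5,6} 4  {3,4,5,6} 6
  5 to go: {0,1,3,5,6} 5  {1,3,4,5,6} 10  {2,3,4,5,6} 10
  if 0:r drops first: 20 orders
  if 2:t drops first: 15 orders
heap linearizations: 35

35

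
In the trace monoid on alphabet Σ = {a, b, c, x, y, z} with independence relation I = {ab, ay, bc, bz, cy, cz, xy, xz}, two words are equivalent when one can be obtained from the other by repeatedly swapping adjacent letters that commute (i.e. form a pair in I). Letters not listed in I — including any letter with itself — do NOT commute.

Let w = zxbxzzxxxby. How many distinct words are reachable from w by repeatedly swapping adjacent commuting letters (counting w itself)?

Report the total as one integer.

0(z) covers ∅
1(x) covers ∅
2(b) covers 1:x
3(x) covers 2:b
4(z) covers 0:z
5(z) covers 4:z
6(x) covers 3:x
7(x) covers 6:x
8(x) covers 7:x
9(b) covers 8:x
10(y) covers 5:z, 9:b
floor of heap: 0:z, 1:x
completions by unplaced set U, small U first (add the entries for U minus each lowest piece of U):
  |U|=1: {10}:1
  |U|=2: {5,10}:1  {9,10}:1
  |U|=3: {4,5,10}:1  {5,9,10}:2  {8,9,10}:1
  |U|=4: {0,4,5,10}:1  {4,5,9,10}:3  {5,8,9,10}:3  {7,8,9,10}:1
  |U|=5: {0,4,5,9,10}:4  {4,5,8,9,10}:6  {5,7,8,9,10}:4  {6,7,8,9,10}:1
  |U|=6: {0,4,5,8,9,10}:10  {3,6,7,8,9,10}:1  {4,5,7,8,9,10}:10  {5,6,7,8,9,10}:5
  |U|=7: {0,4,5,7,8,9,10}:20  {2,3,6,7,8,9,10}:1  {3,5,6,7,8,9,10}:6  {4,5,6,7,8,9,10}:15
  |U|=8: {0,4,5,6,7,8,9,10}:35  {1,2,3,6,7,8,9,10}:1  {2,3,5,6,7,8,9,10}:7  {3,4,5,6,7,8,9,10}:21
  |U|=9: {0,3,4,5,6,7,8,9,10}:56  {1,2,3,5,6,7,8,9,10}:8  {2,3,4,5,6,7,8,9,10}:28
  start at 0(z): 36
  start at 1(x): 84
sum over floor = 120

120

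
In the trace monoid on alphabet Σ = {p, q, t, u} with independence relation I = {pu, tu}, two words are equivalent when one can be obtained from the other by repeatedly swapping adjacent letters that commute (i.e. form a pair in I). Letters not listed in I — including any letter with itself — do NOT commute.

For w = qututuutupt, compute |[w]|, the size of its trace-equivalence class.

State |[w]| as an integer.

252

0(q) covers ∅
1(u) covers 0:q
2(t) covers 0:q
3(u) covers 1:u
4(t) covers 2:t
5(u) covers 3:u
6(u) covers 5:u
7(t) covers 4:t
8(u) covers 6:u
9(p) covers 7:t
10(t) covers 9:p
floor of heap: 0:q
completions by unplaced set U, small U first (add the entries for U minus each lowest piece of U):
  |U|=1: {8}:1  {10}:1
  |U|=2: {6,8}:1  {8,10}:2  {9,10}:1
  |U|=3: {5,6,8}:1  {6,8,10}:3  {7,9,10}:1  {8,9,10}:3
  |U|=4: {3,5,6,8}:1  {4,7,9,10}:1  {5,6,8,10}:4  {6,8,9,10}:6  {7,8,9,10}:4
  |U|=5: {1,3,5,6,8}:1  {2,4,7,9,10}:1  {3,5,6,8,10}:5  {4,7,8,9,10}:5  {5,6,8,9,10}:10  {6,7,8,9,10}:10
  |U|=6: {1,3,5,6,8,10}:6  {2,4,7,8,9,10}:6  {3,5,6,8,9,10}:15  {4,6,7,8,9,10}:15  {5,6,7,8,9,10}:20
  |U|=7: {1,3,5,6,8,9,10}:21  {2,4,6,7,8,9,10}:21  {3,5,6,7,8,9,10}:35  {4,5,6,7,8,9,10}:35
  |U|=8: {1,3,5,6,7,8,9,10}:56  {2,4,5,6,7,8,9,10}:56  {3,4,5,6,7,8,9,10}:70
  |U|=9: {1,3,4,5,6,7,8,9,10}:126  {2,3,4,5,6,7,8,9,10}:126
  start at 0(q): 252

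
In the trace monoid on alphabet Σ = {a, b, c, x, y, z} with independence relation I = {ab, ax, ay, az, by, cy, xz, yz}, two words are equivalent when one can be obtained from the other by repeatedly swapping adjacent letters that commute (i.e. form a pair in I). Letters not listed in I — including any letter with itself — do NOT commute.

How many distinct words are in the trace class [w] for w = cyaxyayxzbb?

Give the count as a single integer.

450

drop 0:c onto floor
drop 1:y onto floor
drop 2:a onto {0:c}
drop 3:x onto {0:c, 1:y}
drop 4:y onto {3:x}
drop 5:a onto {2:a}
drop 6:y onto {4:y}
drop 7:x onto {6:y}
drop 8:z onto {0:c}
drop 9:b onto {7:x, 8:z}
drop 10:b onto {9:b}
ground layer = {0:c, 1:y}
drop-orders for the pieces not yet dropped (sum over which currently-grounded one goes next):
  1 to go: {5} 1  {10} 1
  2 to go: {2,5} 1  {5,10} 2  {9,10} 1
  3 to go: {2,5,10} 3  {5,9,10} 3  {7,9,10} 1  {8,9,10} 1
  4 to go: {2,5,9,10} 6  {5,7,9,10} 4  {5,8,9,10} 4  {6,7,9,10} 1  {7,8,9,10} 2
  5 to go: {2,5,7,9,10} 10  {2,5,8,9,10} 10  {4,6,7,9,10} 1  {5,6,7,9,10} 5  {5,7,8,9,10} 10  {6,7,8,9,10} 3
  6 to go: {2,5,6,7,9,10} 15  {2,5,7,8,9,10} 30  {3,4,6,7,9,10} 1  {4,5,6,7,9,10} 6  {4,6,7,8,9,10} 4  {5,6,7,8,9,10} 18
  7 to go: {1,3,4,6,7,9,10} 1  {2,4,5,6,7,9,10} 21  {2,5,6,7,8,9,10} 63  {3,4,5,6,7,9,10} 7  {3,4,6,7,8,9,10} 5  {4,5,6,7,8,9,10} 28
  8 to go: {1,3,4,5,6,7,9,10} 8  {1,3,4,6,7,8,9,10} 6  {2,3,4,5,6,7,9,10} 28  {2,4,5,6,7,8,9,10} 112  {3,4,5,6,7,8,9,10} 40
  9 to go: {1,2,3,4,5,6,7,9,10} 36  {1,3,4,5,6,7,8,9,10} 54  {2,3,4,5,6,7,8,9,10} 180
  if 0:c drops first: 270 orders
  if 1:y drops first: 180 orders
heap linearizations: 450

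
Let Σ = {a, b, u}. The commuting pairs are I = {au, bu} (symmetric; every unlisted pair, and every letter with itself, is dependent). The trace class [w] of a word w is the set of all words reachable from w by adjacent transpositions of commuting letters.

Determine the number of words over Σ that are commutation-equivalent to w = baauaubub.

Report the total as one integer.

0(b) covers ∅
1(a) covers 0:b
2(a) covers 1:a
3(u) covers ∅
4(a) covers 2:a
5(u) covers 3:u
6(b) covers 4:a
7(u) covers 5:u
8(b) covers 6:b
floor of heap: 0:b, 3:u
completions by unplaced set U, small U first (add the entries for U minus each lowest piece of U):
  |U|=1: {7}:1  {8}:1
  |U|=2: {5,7}:1  {6,8}:1  {7,8}:2
  |U|=3: {3,5,7}:1  {4,6,8}:1  {5,7,8}:3  {6,7,8}:3
  |U|=4: {2,4,6,8}:1  {3,5,7,8}:4  {4,6,7,8}:4  {5,6,7,8}:6
  |U|=5: {1,2,4,6,8}:1  {2,4,6,7,8}:5  {3,5,6,7,8}:10  {4,5,6,7,8}:10
  |U|=6: {0,1,2,4,6,8}:1  {1,2,4,6,7,8}:6  {2,4,5,6,7,8}:15  {3,4,5,6,7,8}:20
  |U|=7: {0,1,2,4,6,7,8}:7  {1,2,4,5,6,7,8}:21  {2,3,4,5,6,7,8}:35
  start at 0(b): 56
  start at 3(u): 28
sum over floor = 84

84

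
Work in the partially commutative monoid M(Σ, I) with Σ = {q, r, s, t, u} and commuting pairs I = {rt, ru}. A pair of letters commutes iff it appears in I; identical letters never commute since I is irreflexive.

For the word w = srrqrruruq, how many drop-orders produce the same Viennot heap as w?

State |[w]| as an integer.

#0=s has no predecessor
#1=r depends on [0:s]
#2=r depends on [1:r]
#3=q depends on [2:r]
#4=r depends on [3:q]
#5=r depends on [4:r]
#6=u depends on [3:q]
#7=r depends on [5:r]
#8=u depends on [6:u]
#9=q depends on [7:r, 8:u]
sources: [0:s]
N(rest) = Σ N(rest − s) over sources s of rest; N(one piece) = 1:
  size 1 → [9]=1
  size 2 → [7,9]=1  [8,9]=1
  size 3 → [5,7,9]=1  [6,8,9]=1  [7,8,9]=2
  size 4 → [4,5,7,9]=1  [5,7,8,9]=3  [6,7,8,9]=3
  size 5 → [4,5,7,8,9]=4  [5,6,7,8,9]=6
  size 6 → [4,5,6,7,8,9]=10
  size 7 → [3,4,5,6,7,8,9]=10
  size 8 → [2,3,4,5,6,7,8,9]=10
  first=0(s) contributes 10

10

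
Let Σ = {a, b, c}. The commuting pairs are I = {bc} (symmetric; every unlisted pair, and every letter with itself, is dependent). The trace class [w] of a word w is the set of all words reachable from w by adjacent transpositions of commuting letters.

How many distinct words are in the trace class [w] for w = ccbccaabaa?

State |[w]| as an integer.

5

piece 0:c — minimal
piece 1:c rests on {0:c}
piece 2:b — minimal
piece 3:c rests on {1:c}
piece 4:c rests on {3:c}
piece 5:a rests on {2:b, 4:c}
piece 6:a rests on {5:a}
piece 7:b rests on {6:a}
piece 8:a rests on {7:b}
piece 9:a rests on {8:a}
minimal pieces: {0:c, 2:b}
ways to finish when only these pieces remain (= sum over removing one remaining piece with nothing left below it):
  1 left: {9}→1
  2 left: {8,9}→1
  3 left: {7,8,9}→1
  4 left: {6,7,8,9}→1
  5 left: {5,6,7,8,9}→1
  6 left: {2,5,6,7,8,9}→1  {4,5,6,7,8,9}→1
  7 left: {2,4,5,6,7,8,9}→2  {3,4,5,6,7,8,9}→1
  8 left: {1,3,4,5,6,7,8,9}→1  {2,3,4,5,6,7,8,9}→3
  placing 0:c first → 4 extensions
  placing 2:b first → 1 extensions
total linear extensions = 5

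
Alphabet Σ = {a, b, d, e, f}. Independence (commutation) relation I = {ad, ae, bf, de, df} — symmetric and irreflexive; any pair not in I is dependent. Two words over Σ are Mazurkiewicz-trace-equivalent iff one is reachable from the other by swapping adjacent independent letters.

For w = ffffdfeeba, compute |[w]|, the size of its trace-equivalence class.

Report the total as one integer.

8

0(f) covers ∅
1(f) covers 0:f
2(f) covers 1:f
3(f) covers 2:f
4(d) covers ∅
5(f) covers 3:f
6(e) covers 5:f
7(e) covers 6:e
8(b) covers 4:d, 7:e
9(a) covers 8:b
floor of heap: 0:f, 4:d
completions by unplaced set U, small U first (add the entries for U minus each lowest piece of U):
  |U|=1: {9}:1
  |U|=2: {8,9}:1
  |U|=3: {4,8,9}:1  {7,8,9}:1
  |U|=4: {4,7,8,9}:2  {6,7,8,9}:1
  |U|=5: {4,6,7,8,9}:3  {5,6,7,8,9}:1
  |U|=6: {3,5,6,7,8,9}:1  {4,5,6,7,8,9}:4
  |U|=7: {2,3,5,6,7,8,9}:1  {3,4,5,6,7,8,9}:5
  |U|=8: {1,2,3,5,6,7,8,9}:1  {2,3,4,5,6,7,8,9}:6
  start at 0(f): 7
  start at 4(d): 1
sum over floor = 8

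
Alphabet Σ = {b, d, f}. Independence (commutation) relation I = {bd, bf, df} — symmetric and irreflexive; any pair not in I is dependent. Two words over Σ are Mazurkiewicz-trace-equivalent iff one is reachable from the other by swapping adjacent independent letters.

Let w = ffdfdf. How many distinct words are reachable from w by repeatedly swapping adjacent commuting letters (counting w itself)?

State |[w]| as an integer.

15

drop 0:f onto floor
drop 1:f onto {0:f}
drop 2:d onto floor
drop 3:f onto {1:f}
drop 4:d onto {2:d}
drop 5:f onto {3:f}
ground layer = {0:f, 2:d}
drop-orders for the pieces not yet dropped (sum over which currently-grounded one goes next):
  1 to go: {4} 1  {5} 1
  2 to go: {2,4} 1  {3,5} 1  {4,5} 2
  3 to go: {1,3,5} 1  {2,4,5} 3  {3,4,5} 3
  4 to go: {0,1,3,5} 1  {1,3,4,5} 4  {2,3,4,5} 6
  if 0:f drops first: 10 orders
  if 2:d drops first: 5 orders
heap linearizations: 15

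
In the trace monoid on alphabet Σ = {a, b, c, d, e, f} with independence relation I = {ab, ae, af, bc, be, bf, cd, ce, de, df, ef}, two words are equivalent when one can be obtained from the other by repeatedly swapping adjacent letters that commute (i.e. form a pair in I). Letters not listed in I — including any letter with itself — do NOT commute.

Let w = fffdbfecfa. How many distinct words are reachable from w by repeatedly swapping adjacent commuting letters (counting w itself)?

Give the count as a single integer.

drop 0:f onto floor
drop 1:f onto {0:f}
drop 2:f onto {1:f}
drop 3:d onto floor
drop 4:b onto {3:d}
drop 5:f onto {2:f}
drop 6:e onto floor
drop 7:c onto {5:f}
drop 8:f onto {7:c}
drop 9:a onto {3:d, 7:c}
ground layer = {0:f, 3:d, 6:e}
drop-orders for the pieces not yet dropped (sum over which currently-grounded one goes next):
  1 to go: {4} 1  {6} 1  {8} 1  {9} 1
  2 to go: {4,6} 2  {4,8} 2  {4,9} 2  {6,8} 2  {6,9} 2  {8,9} 2
  3 to go: {3,4,9} 2  {4,6,8} 6  {4,6,9} 6  {4,8,9} 6  {6,8,9} 6  {7,8,9} 2
  4 to go: {3,4,6,9} 8  {3,4,8,9} 8  {4,6,8,9} 24  {4,7,8,9} 8  {5,7,8,9} 2  {6,7,8,9} 8
  5 to go: {2,5,7,8,9} 2  {3,4,6,8,9} 40  {3,4,7,8,9} 16  {4,5,7,8,9} 10  {4,6,7,8,9} 40  {5,6,7,8,9} 10
  6 to go: {1,2,5,7,8,9} 2  {2,4,5,7,8,9} 12  {2,5,6,7,8,9} 12  {3,4,5,7,8,9} 26  {3,4,6,7,8,9} 96  {4,5,6,7,8,9} 60
  7 to go: {0,1,2,5,7,8,9} 2  {1,2,4,5,7,8,9} 14  {1,2,5,6,7,8,9} 14  {2,3,4,5,7,8,9} 38  {2,4,5,6,7,8,9} 84  {3,4,5,6,7,8,9} 182
  8 to go: {0,1,2,4,5,7,8,9} 16  {0,1,2,5,6,7,8,9} 16  {1,2,3,4,5,7,8,9} 52  {1,2,4,5,6,7,8,9} 112  {2,3,4,5,6,7,8,9} 304
  if 0:f drops first: 468 orders
  if 3:d drops first: 144 orders
  if 6:e drops first: 68 orders
heap linearizations: 680

680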